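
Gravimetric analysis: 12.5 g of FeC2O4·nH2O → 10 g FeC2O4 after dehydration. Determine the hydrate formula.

FeC2O4·2H2O

Mass of water lost = 12.5 − 10 = 2.5 g → 2.5 / 18.02 = 0.1387 mol H2O
Molar mass of FeC2O4 = 143.87 g/mol → mol FeC2O4 = 10 / 143.87 = 0.06951
n = 0.1387 / 0.06951 = 2.00 ≈ 2 → FeC2O4·2H2O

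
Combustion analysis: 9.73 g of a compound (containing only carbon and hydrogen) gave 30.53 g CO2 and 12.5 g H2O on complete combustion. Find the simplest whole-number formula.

mol C = 30.53 / 44.01 = 0.6937; mass C = 0.6937 × 12.01 = 8.331 g
mol H = 2 × (12.5 / 18.02) = 1.387; mass H = 1.387 × 1.008 = 1.398 g
Ratios (÷ 0.6937): C 1.000, H 2.000
→ CH2

CH2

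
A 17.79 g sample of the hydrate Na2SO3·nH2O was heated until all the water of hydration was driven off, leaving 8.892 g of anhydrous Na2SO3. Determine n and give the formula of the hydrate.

Mass of water lost = 17.79 − 8.892 = 8.898 g → 8.898 / 18.02 = 0.4938 mol H2O
Molar mass of Na2SO3 = 126.05 g/mol → mol Na2SO3 = 8.892 / 126.05 = 0.07054
n = 0.4938 / 0.07054 = 7.00 ≈ 7 → Na2SO3·7H2O

Na2SO3·7H2O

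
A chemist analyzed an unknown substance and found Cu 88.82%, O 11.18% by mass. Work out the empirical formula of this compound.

Assume 100 g: 88.82 g Cu, 11.18 g O.
Cu: 88.82 g ÷ 63.55 g/mol = 1.398 mol
O: 11.18 g ÷ 16.00 g/mol = 0.6987 mol
Smallest is O at 0.6987 mol; normalising gives Cu 2.000, O 1.000
≈ 2:1 → Cu2O

Cu2O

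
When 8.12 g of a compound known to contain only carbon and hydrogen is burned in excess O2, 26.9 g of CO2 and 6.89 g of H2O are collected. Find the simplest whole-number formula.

C4H5

mol C = 26.9 / 44.01 = 0.6112; mass C = 0.6112 × 12.01 = 7.341 g
mol H = 2 × (6.89 / 18.02) = 0.7647; mass H = 0.7647 × 1.008 = 0.7708 g
Smallest is C at 0.6112 mol; normalising gives C 1.000, H 1.251
Multiply by 4: C 4.00, H 5.00 → C4H5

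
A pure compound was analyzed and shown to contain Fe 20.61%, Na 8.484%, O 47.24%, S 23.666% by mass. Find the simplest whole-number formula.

FeNaO8S2

Assume 100 g: 20.61 g Fe, 8.484 g Na, 47.24 g O, 23.666 g S.
Moles — Fe: 20.61 / 55.85 = 0.369 mol; Na: 8.484 / 22.99 = 0.369 mol; O: 47.24 / 16.00 = 2.953 mol; S: 23.666 / 32.07 = 0.7379 mol
Divide by the smallest (0.369 mol Fe): Fe 1.000, Na 1.000, O 8.001, S 2.000
≈ 1:1:8:2 → FeNaO8S2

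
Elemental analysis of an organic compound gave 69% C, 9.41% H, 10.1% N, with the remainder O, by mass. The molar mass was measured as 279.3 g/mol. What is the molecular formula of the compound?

Assume 100 g: 69 g C, 9.41 g H, 10.1 g N, 11.49 g O.
C: 69 g ÷ 12.01 g/mol = 5.745 mol
H: 9.41 g ÷ 1.008 g/mol = 9.335 mol
N: 10.1 g ÷ 14.01 g/mol = 0.7209 mol
O: 11.49 g ÷ 16.00 g/mol = 0.7181 mol
Smallest is O at 0.7181 mol; normalising gives C 8.000, H 13.000, N 1.004, O 1.000
→ C8H13NO
Empirical-formula mass = 139.19 g/mol
n = 279.3 / 139.19 = 2.01 ≈ 2
Molecular formula = (C8H13NO)×2 = C16H26N2O2

C16H26N2O2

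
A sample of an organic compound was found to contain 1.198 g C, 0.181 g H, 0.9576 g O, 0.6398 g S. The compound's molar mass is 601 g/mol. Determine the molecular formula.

C20H36O12S4

Moles — C: 1.198 / 12.01 = 0.09975 mol; H: 0.181 / 1.008 = 0.1796 mol; O: 0.9576 / 16.00 = 0.05985 mol; S: 0.6398 / 32.07 = 0.01995 mol
Divide by the smallest (0.01995 mol S): C 5.000, H 9.001, O 3.000, S 1.000
≈ 5:9:3:1 → C5H9O3S
Empirical-formula mass = 149.19 g/mol
n = 601 / 149.19 = 4.03 ≈ 4
Molecular formula = (C5H9O3S)×4 = C20H36O12S4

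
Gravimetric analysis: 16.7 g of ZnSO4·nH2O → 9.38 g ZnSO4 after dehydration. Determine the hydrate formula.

ZnSO4·7H2O

Mass of water lost = 16.7 − 9.38 = 7.32 g → 7.32 / 18.02 = 0.4062 mol H2O
Molar mass of ZnSO4 = 161.45 g/mol → mol ZnSO4 = 9.38 / 161.45 = 0.0581
n = 0.4062 / 0.0581 = 6.99 ≈ 7 → ZnSO4·7H2O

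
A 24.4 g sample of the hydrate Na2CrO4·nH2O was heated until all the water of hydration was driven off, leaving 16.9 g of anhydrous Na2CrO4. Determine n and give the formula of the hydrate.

Mass of water lost = 24.4 − 16.9 = 7.5 g → 7.5 / 18.02 = 0.4162 mol H2O
Molar mass of Na2CrO4 = 161.98 g/mol → mol Na2CrO4 = 16.9 / 161.98 = 0.1043
n = 0.4162 / 0.1043 = 3.99 ≈ 4 → Na2CrO4·4H2O

Na2CrO4·4H2O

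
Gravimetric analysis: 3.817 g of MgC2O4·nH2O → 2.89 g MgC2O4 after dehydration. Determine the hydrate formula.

MgC2O4·2H2O

Mass of water lost = 3.817 − 2.89 = 0.927 g → 0.927 / 18.02 = 0.05144 mol H2O
Molar mass of MgC2O4 = 112.33 g/mol → mol MgC2O4 = 2.89 / 112.33 = 0.02573
n = 0.05144 / 0.02573 = 2.00 ≈ 2 → MgC2O4·2H2O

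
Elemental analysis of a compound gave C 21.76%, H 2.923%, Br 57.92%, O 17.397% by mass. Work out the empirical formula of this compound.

C5H8Br2O3

Assume 100 g: 21.76 g C, 2.923 g H, 57.92 g Br, 17.397 g O.
n(C) = 21.76/12.01 = 1.812, n(H) = 2.923/1.008 = 2.9, n(Br) = 57.92/79.90 = 0.7249, n(O) = 17.397/16.00 = 1.087
Ratios (÷ 0.7249): C 2.499, H 4.000, Br 1.000, O 1.500
×2: C 5.00, H 8.00, Br 2.00, O 3.00 → C5H8Br2O3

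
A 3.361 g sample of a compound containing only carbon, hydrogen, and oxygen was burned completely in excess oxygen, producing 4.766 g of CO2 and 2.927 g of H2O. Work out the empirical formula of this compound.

CH3O

mol C = 4.766 / 44.01 = 0.1083; mass C = 0.1083 × 12.01 = 1.301 g
mol H = 2 × (2.927 / 18.02) = 0.3249; mass H = 0.3249 × 1.008 = 0.3275 g
mass O = 3.361 − (1.628) = 1.733 g → mol O = 0.1083
Smallest is C at 0.1083 mol; normalising gives C 1.000, H 3.000, O 1.000
≈ 1:3:1 → CH3O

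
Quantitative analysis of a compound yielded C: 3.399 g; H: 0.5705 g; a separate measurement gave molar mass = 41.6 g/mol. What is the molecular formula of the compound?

C: 3.399 g ÷ 12.01 g/mol = 0.283 mol
H: 0.5705 g ÷ 1.008 g/mol = 0.566 mol
Ratios (÷ 0.283): C 1.000, H 2.000
Ratio ≈ 1:2, so the empirical formula is CH2
Empirical-formula mass = 14.03 g/mol
n = 41.6 / 14.03 = 2.97 ≈ 3
Molecular formula = (CH2)×3 = C3H6

C3H6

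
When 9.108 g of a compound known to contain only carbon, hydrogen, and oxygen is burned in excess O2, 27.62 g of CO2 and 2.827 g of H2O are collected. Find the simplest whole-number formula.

C8H4O

mol C = 27.62 / 44.01 = 0.6276; mass C = 0.6276 × 12.01 = 7.537 g
mol H = 2 × (2.827 / 18.02) = 0.3138; mass H = 0.3138 × 1.008 = 0.3163 g
mass O = 9.108 − (7.854) = 1.254 g → mol O = 0.07840
Ratios (÷ 0.0784): C 8.005, H 4.002, O 1.000
Ratio ≈ 8:4:1, so the empirical formula is C8H4O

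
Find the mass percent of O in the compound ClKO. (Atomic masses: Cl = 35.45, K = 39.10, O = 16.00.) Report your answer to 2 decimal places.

17.67%

Molar mass = 1(35.45) + 1(39.10) + 1(16.00) = 90.550 g/mol
Mass of O per mole = 1 × 16.00 = 16.000 g
% O = 16.000 / 90.550 × 100 = 17.67%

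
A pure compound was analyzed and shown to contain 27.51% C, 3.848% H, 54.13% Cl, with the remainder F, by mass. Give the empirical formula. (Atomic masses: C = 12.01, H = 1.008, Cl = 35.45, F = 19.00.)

Assume 100 g: 27.51 g C, 3.848 g H, 54.13 g Cl, 14.512 g F.
n(C) = 27.51/12.01 = 2.291, n(H) = 3.848/1.008 = 3.817, n(Cl) = 54.13/35.45 = 1.527, n(F) = 14.512/19.00 = 0.7638
Ratios (÷ 0.7638): C 2.999, H 4.998, Cl 1.999, F 1.000
→ C3H5Cl2F

C3H5Cl2F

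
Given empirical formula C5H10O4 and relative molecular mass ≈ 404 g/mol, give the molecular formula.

Empirical-formula mass = 134.13 g/mol
n = 404 / 134.13 = 3.01 ≈ 3
Molecular formula = (C5H10O4)3 = C15H30O12

C15H30O12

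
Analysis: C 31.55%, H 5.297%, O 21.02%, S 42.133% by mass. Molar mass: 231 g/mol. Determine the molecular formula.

Assume 100 g: 31.55 g C, 5.297 g H, 21.02 g O, 42.133 g S.
Moles — C: 31.55 / 12.01 = 2.627 mol; H: 5.297 / 1.008 = 5.255 mol; O: 21.02 / 16.00 = 1.314 mol; S: 42.133 / 32.07 = 1.314 mol
Ratios (÷ 1.314): C 2.000, H 4.000, O 1.000, S 1.000
≈ 2:4:1:1 → C2H4OS
Empirical-formula mass = 76.12 g/mol
n = 231 / 76.12 = 3.03 ≈ 3
Molecular formula = (C2H4OS)×3 = C6H12O3S3

C6H12O3S3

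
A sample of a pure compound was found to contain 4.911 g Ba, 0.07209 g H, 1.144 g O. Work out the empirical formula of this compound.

BaH2O2

n(Ba) = 4.911/137.33 = 0.03576, n(H) = 0.07209/1.008 = 0.07152, n(O) = 1.144/16.00 = 0.0715
Ratios (÷ 0.03576): Ba 1.000, H 2.000, O 1.999
≈ 1:2:2 → BaH2O2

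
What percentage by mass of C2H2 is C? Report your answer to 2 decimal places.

92.26%

Molar mass = 2(12.01) + 2(1.008) = 26.036 g/mol
Mass of C per mole = 2 × 12.01 = 24.020 g
% C = 24.020 / 26.036 × 100 = 92.26%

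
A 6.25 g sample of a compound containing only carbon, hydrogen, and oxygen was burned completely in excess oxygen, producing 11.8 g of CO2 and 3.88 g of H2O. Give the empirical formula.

mol C = 11.8 / 44.01 = 0.2681; mass C = 0.2681 × 12.01 = 3.220 g
mol H = 2 × (3.88 / 18.02) = 0.4306; mass H = 0.4306 × 1.008 = 0.4341 g
mass O = 6.25 − (3.654) = 2.596 g → mol O = 0.1622
Smallest is O at 0.1622 mol; normalising gives C 1.653, H 2.654, O 1.000
Scaling by 3: C 4.96, H 7.96, O 3.00 → C5H8O3

C5H8O3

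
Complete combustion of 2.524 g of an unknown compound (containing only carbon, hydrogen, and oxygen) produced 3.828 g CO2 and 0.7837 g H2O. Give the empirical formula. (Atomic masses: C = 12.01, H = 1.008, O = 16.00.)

mol C = 3.828 / 44.01 = 0.08698; mass C = 0.08698 × 12.01 = 1.045 g
mol H = 2 × (0.7837 / 18.02) = 0.08698; mass H = 0.08698 × 1.008 = 0.08768 g
mass O = 2.524 − (1.132) = 1.392 g → mol O = 0.08698
Smallest is C at 0.08698 mol; normalising gives C 1.000, H 1.000, O 1.000
≈ 1:1:1 → CHO

CHO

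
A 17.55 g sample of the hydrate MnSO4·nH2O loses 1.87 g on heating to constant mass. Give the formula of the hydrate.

MnSO4·H2O

Mass of anhydrous MnSO4 = 17.55 − 1.87 = 15.68 g
mol H2O = 1.87 / 18.02 = 0.1038
Molar mass of MnSO4 = 151.01 g/mol → mol MnSO4 = 15.68 / 151.01 = 0.1038
n = 0.1038 / 0.1038 = 1.00 ≈ 1 → MnSO4·H2O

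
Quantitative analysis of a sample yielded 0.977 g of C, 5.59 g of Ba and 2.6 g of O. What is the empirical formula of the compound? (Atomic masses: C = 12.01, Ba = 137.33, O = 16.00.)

C2BaO4

n(C) = 0.977/12.01 = 0.08135, n(Ba) = 5.59/137.33 = 0.0407, n(O) = 2.6/16.00 = 0.1625
Ratios (÷ 0.0407): C 1.999, Ba 1.000, O 3.992
≈ 2:1:4 → C2BaO4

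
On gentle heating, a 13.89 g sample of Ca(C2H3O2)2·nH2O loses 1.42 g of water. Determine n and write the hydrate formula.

Ca(C2H3O2)2·H2O

Mass of anhydrous Ca(C2H3O2)2 = 13.89 − 1.42 = 12.47 g
mol H2O = 1.42 / 18.02 = 0.0788
Molar mass of Ca(C2H3O2)2 = 158.17 g/mol → mol Ca(C2H3O2)2 = 12.47 / 158.17 = 0.07884
n = 0.0788 / 0.07884 = 1.00 ≈ 1 → Ca(C2H3O2)2·H2O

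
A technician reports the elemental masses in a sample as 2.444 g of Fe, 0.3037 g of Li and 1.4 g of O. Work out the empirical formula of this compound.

FeLiO2

Fe: 2.444 g ÷ 55.85 g/mol = 0.04376 mol
Li: 0.3037 g ÷ 6.94 g/mol = 0.04376 mol
O: 1.4 g ÷ 16.00 g/mol = 0.0875 mol
Divide by the smallest (0.04376 mol Fe): Fe 1.000, Li 1.000, O 2.000
Ratio ≈ 1:1:2, so the empirical formula is FeLiO2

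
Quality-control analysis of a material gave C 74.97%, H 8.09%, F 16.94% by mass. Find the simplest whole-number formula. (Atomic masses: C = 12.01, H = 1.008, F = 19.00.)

C7H9F

Assume 100 g: 74.97 g C, 8.09 g H, 16.94 g F.
C: 74.97 g ÷ 12.01 g/mol = 6.242 mol
H: 8.09 g ÷ 1.008 g/mol = 8.026 mol
F: 16.94 g ÷ 19.00 g/mol = 0.8916 mol
Divide by the smallest (0.8916 mol F): C 7.001, H 9.002, F 1.000
≈ 7:9:1 → C7H9F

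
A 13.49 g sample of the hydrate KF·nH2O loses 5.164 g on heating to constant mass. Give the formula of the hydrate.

Mass of anhydrous KF = 13.49 − 5.164 = 8.326 g
mol H2O = 5.164 / 18.02 = 0.2866
Molar mass of KF = 58.10 g/mol → mol KF = 8.326 / 58.10 = 0.1433
n = 0.2866 / 0.1433 = 2.00 ≈ 2 → KF·2H2O

KF·2H2O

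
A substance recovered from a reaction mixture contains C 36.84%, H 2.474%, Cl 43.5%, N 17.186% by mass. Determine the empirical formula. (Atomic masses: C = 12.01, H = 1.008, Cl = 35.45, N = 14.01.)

Assume 100 g: 36.84 g C, 2.474 g H, 43.5 g Cl, 17.186 g N.
n(C) = 36.84/12.01 = 3.067, n(H) = 2.474/1.008 = 2.454, n(Cl) = 43.5/35.45 = 1.227, n(N) = 17.186/14.01 = 1.227
Smallest is N at 1.227 mol; normalising gives C 2.501, H 2.001, Cl 1.000, N 1.000
×2: C 5.00, H 4.00, Cl 2.00, N 2.00 → C5H4Cl2N2

C5H4Cl2N2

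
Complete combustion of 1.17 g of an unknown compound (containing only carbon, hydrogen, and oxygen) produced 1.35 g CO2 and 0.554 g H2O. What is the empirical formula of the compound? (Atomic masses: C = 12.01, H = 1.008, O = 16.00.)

C2H4O3

mol C = 1.35 / 44.01 = 0.03067; mass C = 0.03067 × 12.01 = 0.3684 g
mol H = 2 × (0.554 / 18.02) = 0.06149; mass H = 0.06149 × 1.008 = 0.06198 g
mass O = 1.17 − (0.4304) = 0.7396 g → mol O = 0.04623
Divide by the smallest (0.03067 mol C): C 1.000, H 2.004, O 1.507
×2: C 2.00, H 4.01, O 3.01 → C2H4O3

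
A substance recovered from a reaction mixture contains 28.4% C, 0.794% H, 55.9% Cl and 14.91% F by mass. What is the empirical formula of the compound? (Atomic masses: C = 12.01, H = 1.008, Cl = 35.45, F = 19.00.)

C3HCl2F

Assume 100 g: 28.4 g C, 0.794 g H, 55.9 g Cl, 14.91 g F.
Moles — C: 28.4 / 12.01 = 2.365 mol; H: 0.794 / 1.008 = 0.7877 mol; Cl: 55.9 / 35.45 = 1.577 mol; F: 14.91 / 19.00 = 0.7847 mol
Divide by the smallest (0.7847 mol F): C 3.013, H 1.004, Cl 2.009, F 1.000
≈ 3:1:2:1 → C3HCl2F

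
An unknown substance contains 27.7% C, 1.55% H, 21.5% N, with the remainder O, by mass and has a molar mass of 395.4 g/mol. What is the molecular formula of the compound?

C9H6N6O12

Assume 100 g: 27.7 g C, 1.55 g H, 21.5 g N, 49.25 g O.
C: 27.7 g ÷ 12.01 g/mol = 2.306 mol
H: 1.55 g ÷ 1.008 g/mol = 1.538 mol
N: 21.5 g ÷ 14.01 g/mol = 1.535 mol
O: 49.25 g ÷ 16.00 g/mol = 3.078 mol
Smallest is N at 1.535 mol; normalising gives C 1.503, H 1.002, N 1.000, O 2.006
Scaling by 2: C 3.01, H 2.00, N 2.00, O 4.01 → C3H2N2O4
Empirical-formula mass = 130.07 g/mol
n = 395.4 / 130.07 = 3.04 ≈ 3
Molecular formula = (C3H2N2O4)×3 = C9H6N6O12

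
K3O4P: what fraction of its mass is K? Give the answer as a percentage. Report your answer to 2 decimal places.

Molar mass = 3(39.10) + 4(16.00) + 1(30.97) = 212.270 g/mol
Mass of K per mole = 3 × 39.10 = 117.300 g
% K = 117.300 / 212.270 × 100 = 55.26%

55.26%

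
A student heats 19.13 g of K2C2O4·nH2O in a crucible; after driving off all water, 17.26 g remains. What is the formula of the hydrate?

K2C2O4·H2O

Mass of water lost = 19.13 − 17.26 = 1.87 g → 1.87 / 18.02 = 0.1038 mol H2O
Molar mass of K2C2O4 = 166.22 g/mol → mol K2C2O4 = 17.26 / 166.22 = 0.1038
n = 0.1038 / 0.1038 = 1.00 ≈ 1 → K2C2O4·H2O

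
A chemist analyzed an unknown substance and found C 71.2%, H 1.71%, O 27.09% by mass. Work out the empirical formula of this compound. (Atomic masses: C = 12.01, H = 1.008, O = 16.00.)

C7H2O2

Assume 100 g: 71.2 g C, 1.71 g H, 27.09 g O.
C: 71.2 g ÷ 12.01 g/mol = 5.928 mol
H: 1.71 g ÷ 1.008 g/mol = 1.696 mol
O: 27.09 g ÷ 16.00 g/mol = 1.693 mol
Smallest is O at 1.693 mol; normalising gives C 3.501, H 1.002, O 1.000
×2: C 7.00, H 2.00, O 2.00 → C7H2O2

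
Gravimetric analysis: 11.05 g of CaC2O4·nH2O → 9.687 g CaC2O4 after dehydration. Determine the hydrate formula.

Mass of water lost = 11.05 − 9.687 = 1.363 g → 1.363 / 18.02 = 0.07564 mol H2O
Molar mass of CaC2O4 = 128.10 g/mol → mol CaC2O4 = 9.687 / 128.10 = 0.07562
n = 0.07564 / 0.07562 = 1.00 ≈ 1 → CaC2O4·H2O

CaC2O4·H2O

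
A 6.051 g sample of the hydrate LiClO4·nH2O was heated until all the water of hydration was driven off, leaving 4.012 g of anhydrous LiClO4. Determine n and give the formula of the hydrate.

Mass of water lost = 6.051 − 4.012 = 2.039 g → 2.039 / 18.02 = 0.1132 mol H2O
Molar mass of LiClO4 = 106.39 g/mol → mol LiClO4 = 4.012 / 106.39 = 0.03771
n = 0.1132 / 0.03771 = 3.00 ≈ 3 → LiClO4·3H2O

LiClO4·3H2O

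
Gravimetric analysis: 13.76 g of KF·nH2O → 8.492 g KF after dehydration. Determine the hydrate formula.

Mass of water lost = 13.76 − 8.492 = 5.268 g → 5.268 / 18.02 = 0.2923 mol H2O
Molar mass of KF = 58.10 g/mol → mol KF = 8.492 / 58.10 = 0.1462
n = 0.2923 / 0.1462 = 2.00 ≈ 2 → KF·2H2O

KF·2H2O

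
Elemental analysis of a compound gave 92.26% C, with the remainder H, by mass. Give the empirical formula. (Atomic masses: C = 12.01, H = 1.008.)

CH

Assume 100 g: 92.26 g C, 7.74 g H.
Moles — C: 92.26 / 12.01 = 7.682 mol; H: 7.74 / 1.008 = 7.679 mol
Smallest is H at 7.679 mol; normalising gives C 1.000, H 1.000
→ CH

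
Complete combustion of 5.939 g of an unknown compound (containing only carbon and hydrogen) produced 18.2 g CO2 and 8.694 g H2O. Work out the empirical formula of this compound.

mol C = 18.2 / 44.01 = 0.4135; mass C = 0.4135 × 12.01 = 4.967 g
mol H = 2 × (8.694 / 18.02) = 0.9649; mass H = 0.9649 × 1.008 = 0.9726 g
Divide by the smallest (0.4135 mol C): C 1.000, H 2.333
×3: C 3.00, H 7.00 → C3H7

C3H7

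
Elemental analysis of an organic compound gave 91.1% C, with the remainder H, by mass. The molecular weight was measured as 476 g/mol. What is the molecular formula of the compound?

C36H42

Assume 100 g: 91.1 g C, 8.9 g H.
C: 91.1 g ÷ 12.01 g/mol = 7.585 mol
H: 8.9 g ÷ 1.008 g/mol = 8.829 mol
Divide by the smallest (7.585 mol C): C 1.000, H 1.164
Multiply by 6: C 6.00, H 6.98 → C6H7
Empirical-formula mass = 79.12 g/mol
n = 476 / 79.12 = 6.02 ≈ 6
Molecular formula = (C6H7)×6 = C36H42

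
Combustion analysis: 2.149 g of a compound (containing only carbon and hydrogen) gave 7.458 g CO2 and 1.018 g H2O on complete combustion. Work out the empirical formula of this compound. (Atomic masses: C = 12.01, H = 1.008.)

mol C = 7.458 / 44.01 = 0.1695; mass C = 0.1695 × 12.01 = 2.035 g
mol H = 2 × (1.018 / 18.02) = 0.1130; mass H = 0.1130 × 1.008 = 0.1139 g
Ratios (÷ 0.113): C 1.500, H 1.000
×2: C 3.00, H 2.00 → C3H2

C3H2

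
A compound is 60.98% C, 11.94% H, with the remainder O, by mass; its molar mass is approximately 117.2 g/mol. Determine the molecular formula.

C6H14O2

Assume 100 g: 60.98 g C, 11.94 g H, 27.08 g O.
C: 60.98 g ÷ 12.01 g/mol = 5.077 mol
H: 11.94 g ÷ 1.008 g/mol = 11.85 mol
O: 27.08 g ÷ 16.00 g/mol = 1.692 mol
Ratios (÷ 1.692): C 3.000, H 6.999, O 1.000
≈ 3:7:1 → C3H7O
Empirical-formula mass = 59.09 g/mol
n = 117.2 / 59.09 = 1.98 ≈ 2
Molecular formula = (C3H7O)×2 = C6H14O2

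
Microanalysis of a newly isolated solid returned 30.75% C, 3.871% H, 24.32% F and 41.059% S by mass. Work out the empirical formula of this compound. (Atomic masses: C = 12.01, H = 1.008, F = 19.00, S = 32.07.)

C2H3FS

Assume 100 g: 30.75 g C, 3.871 g H, 24.32 g F, 41.059 g S.
Moles — C: 30.75 / 12.01 = 2.56 mol; H: 3.871 / 1.008 = 3.84 mol; F: 24.32 / 19.00 = 1.28 mol; S: 41.059 / 32.07 = 1.28 mol
Divide by the smallest (1.28 mol F): C 2.000, H 3.000, F 1.000, S 1.000
→ C2H3FS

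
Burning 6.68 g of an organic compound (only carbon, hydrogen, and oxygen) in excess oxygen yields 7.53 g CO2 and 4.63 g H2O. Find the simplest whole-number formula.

mol C = 7.53 / 44.01 = 0.1711; mass C = 0.1711 × 12.01 = 2.055 g
mol H = 2 × (4.63 / 18.02) = 0.5139; mass H = 0.5139 × 1.008 = 0.5180 g
mass O = 6.68 − (2.573) = 4.107 g → mol O = 0.2567
Smallest is C at 0.1711 mol; normalising gives C 1.000, H 3.003, O 1.500
Scaling by 2: C 2.00, H 6.01, O 3.00 → C2H6O3

C2H6O3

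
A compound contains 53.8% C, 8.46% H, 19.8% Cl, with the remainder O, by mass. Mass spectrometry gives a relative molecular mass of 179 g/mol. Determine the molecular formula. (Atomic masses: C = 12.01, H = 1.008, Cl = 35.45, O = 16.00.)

C8H15ClO2

Assume 100 g: 53.8 g C, 8.46 g H, 19.8 g Cl, 17.94 g O.
C: 53.8 g ÷ 12.01 g/mol = 4.48 mol
H: 8.46 g ÷ 1.008 g/mol = 8.393 mol
Cl: 19.8 g ÷ 35.45 g/mol = 0.5585 mol
O: 17.94 g ÷ 16.00 g/mol = 1.121 mol
Smallest is Cl at 0.5585 mol; normalising gives C 8.020, H 15.027, Cl 1.000, O 2.007
≈ 8:15:1:2 → C8H15ClO2
Empirical-formula mass = 178.65 g/mol
n = 179 / 178.65 = 1.00 ≈ 1
Molecular formula = empirical formula = C8H15ClO2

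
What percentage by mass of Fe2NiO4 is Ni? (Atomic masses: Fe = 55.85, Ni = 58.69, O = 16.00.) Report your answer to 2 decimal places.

Molar mass = 2(55.85) + 1(58.69) + 4(16.00) = 234.390 g/mol
Mass of Ni per mole = 1 × 58.69 = 58.690 g
% Ni = 58.690 / 234.390 × 100 = 25.04%

25.04%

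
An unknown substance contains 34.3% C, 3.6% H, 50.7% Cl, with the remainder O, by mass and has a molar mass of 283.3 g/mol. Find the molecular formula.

C8H10Cl4O2

Assume 100 g: 34.3 g C, 3.6 g H, 50.7 g Cl, 11.4 g O.
n(C) = 34.3/12.01 = 2.856, n(H) = 3.6/1.008 = 3.571, n(Cl) = 50.7/35.45 = 1.43, n(O) = 11.4/16.00 = 0.7125
Ratios (÷ 0.7125): C 4.008, H 5.013, Cl 2.007, O 1.000
≈ 4:5:2:1 → C4H5Cl2O
Empirical-formula mass = 139.98 g/mol
n = 283.3 / 139.98 = 2.02 ≈ 2
Molecular formula = (C4H5Cl2O)×2 = C8H10Cl4O2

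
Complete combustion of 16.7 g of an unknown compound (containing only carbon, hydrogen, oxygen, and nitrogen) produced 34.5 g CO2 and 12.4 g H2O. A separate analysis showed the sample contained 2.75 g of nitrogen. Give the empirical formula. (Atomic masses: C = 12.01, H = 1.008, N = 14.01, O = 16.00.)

C4H7NO

mol C = 34.5 / 44.01 = 0.7839; mass C = 0.7839 × 12.01 = 9.415 g
mol H = 2 × (12.4 / 18.02) = 1.376; mass H = 1.376 × 1.008 = 1.387 g
mol N = 2.75 / 14.01 = 0.1963
mass O = 16.7 − (13.55) = 3.148 g → mol O = 0.1967
Smallest is N at 0.1963 mol; normalising gives C 3.994, H 7.011, N 1.000, O 1.002
≈ 4:7:1:1 → C4H7NO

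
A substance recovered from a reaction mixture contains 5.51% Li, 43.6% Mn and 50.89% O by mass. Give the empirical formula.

Assume 100 g: 5.51 g Li, 43.6 g Mn, 50.89 g O.
Li: 5.51 g ÷ 6.94 g/mol = 0.7939 mol
Mn: 43.6 g ÷ 54.94 g/mol = 0.7936 mol
O: 50.89 g ÷ 16.00 g/mol = 3.181 mol
Smallest is Mn at 0.7936 mol; normalising gives Li 1.000, Mn 1.000, O 4.008
≈ 1:1:4 → LiMnO4

LiMnO4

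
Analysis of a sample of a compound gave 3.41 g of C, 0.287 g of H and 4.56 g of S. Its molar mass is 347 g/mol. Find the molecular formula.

C: 3.41 g ÷ 12.01 g/mol = 0.2839 mol
H: 0.287 g ÷ 1.008 g/mol = 0.2847 mol
S: 4.56 g ÷ 32.07 g/mol = 0.1422 mol
Ratios (÷ 0.1422): C 1.997, H 2.002, S 1.000
≈ 2:2:1 → C2H2S
Empirical-formula mass = 58.11 g/mol
n = 347 / 58.11 = 5.97 ≈ 6
Molecular formula = (C2H2S)×6 = C12H12S6

C12H12S6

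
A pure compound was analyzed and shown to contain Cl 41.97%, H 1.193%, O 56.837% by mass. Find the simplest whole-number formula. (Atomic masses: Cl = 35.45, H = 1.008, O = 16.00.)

ClHO3

Assume 100 g: 41.97 g Cl, 1.193 g H, 56.837 g O.
n(Cl) = 41.97/35.45 = 1.184, n(H) = 1.193/1.008 = 1.184, n(O) = 56.837/16.00 = 3.552
Divide by the smallest (1.184 mol H): Cl 1.000, H 1.000, O 3.001
≈ 1:1:3 → ClHO3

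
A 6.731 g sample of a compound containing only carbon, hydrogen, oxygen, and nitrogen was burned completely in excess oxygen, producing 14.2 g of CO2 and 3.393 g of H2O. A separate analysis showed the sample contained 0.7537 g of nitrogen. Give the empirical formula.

mol C = 14.2 / 44.01 = 0.3227; mass C = 0.3227 × 12.01 = 3.875 g
mol H = 2 × (3.393 / 18.02) = 0.3766; mass H = 0.3766 × 1.008 = 0.3796 g
mol N = 0.7537 / 14.01 = 0.05380
mass O = 6.731 − (5.008) = 1.723 g → mol O = 0.1077
Smallest is N at 0.0538 mol; normalising gives C 5.998, H 7.000, N 1.000, O 2.001
→ C6H7NO2

C6H7NO2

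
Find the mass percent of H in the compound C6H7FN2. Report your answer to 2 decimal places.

5.59%

Molar mass = 6(12.01) + 7(1.008) + 1(19.00) + 2(14.01) = 126.136 g/mol
Mass of H per mole = 7 × 1.008 = 7.056 g
% H = 7.056 / 126.136 × 100 = 5.59%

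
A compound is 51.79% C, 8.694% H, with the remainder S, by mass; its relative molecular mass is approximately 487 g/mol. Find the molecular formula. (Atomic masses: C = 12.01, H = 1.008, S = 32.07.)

Assume 100 g: 51.79 g C, 8.694 g H, 39.516 g S.
Moles — C: 51.79 / 12.01 = 4.312 mol; H: 8.694 / 1.008 = 8.625 mol; S: 39.516 / 32.07 = 1.232 mol
Smallest is S at 1.232 mol; normalising gives C 3.500, H 7.000, S 1.000
Scaling by 2: C 7.00, H 14.00, S 2.00 → C7H14S2
Empirical-formula mass = 162.32 g/mol
n = 487 / 162.32 = 3.00 ≈ 3
Molecular formula = (C7H14S2)×3 = C21H42S6

C21H42S6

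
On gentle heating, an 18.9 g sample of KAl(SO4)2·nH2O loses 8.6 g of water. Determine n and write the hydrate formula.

KAl(SO4)2·12H2O

Mass of anhydrous KAl(SO4)2 = 18.9 − 8.6 = 10.3 g
mol H2O = 8.6 / 18.02 = 0.4772
Molar mass of KAl(SO4)2 = 258.22 g/mol → mol KAl(SO4)2 = 10.3 / 258.22 = 0.03989
n = 0.4772 / 0.03989 = 11.96 ≈ 12 → KAl(SO4)2·12H2O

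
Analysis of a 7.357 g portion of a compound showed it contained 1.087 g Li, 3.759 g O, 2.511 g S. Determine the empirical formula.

Li: 1.087 g ÷ 6.94 g/mol = 0.1566 mol
O: 3.759 g ÷ 16.00 g/mol = 0.2349 mol
S: 2.511 g ÷ 32.07 g/mol = 0.0783 mol
Ratios (÷ 0.0783): Li 2.000, O 3.001, S 1.000
Ratio ≈ 2:3:1, so the empirical formula is Li2O3S

Li2O3S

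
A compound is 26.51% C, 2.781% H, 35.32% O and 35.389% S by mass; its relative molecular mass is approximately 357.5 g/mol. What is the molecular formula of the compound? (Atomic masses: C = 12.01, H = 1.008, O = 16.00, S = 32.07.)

C8H10O8S4

Assume 100 g: 26.51 g C, 2.781 g H, 35.32 g O, 35.389 g S.
C: 26.51 g ÷ 12.01 g/mol = 2.207 mol
H: 2.781 g ÷ 1.008 g/mol = 2.759 mol
O: 35.32 g ÷ 16.00 g/mol = 2.208 mol
S: 35.389 g ÷ 32.07 g/mol = 1.103 mol
Ratios (÷ 1.103): C 2.000, H 2.500, O 2.000, S 1.000
Scaling by 2: C 4.00, H 5.00, O 4.00, S 2.00 → C4H5O4S2
Empirical-formula mass = 181.22 g/mol
n = 357.5 / 181.22 = 1.97 ≈ 2
Molecular formula = (C4H5O4S2)×2 = C8H10O8S4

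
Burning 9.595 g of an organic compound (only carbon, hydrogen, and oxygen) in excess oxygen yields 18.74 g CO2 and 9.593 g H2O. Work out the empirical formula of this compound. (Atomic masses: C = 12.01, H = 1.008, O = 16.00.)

C2H5O

mol C = 18.74 / 44.01 = 0.4258; mass C = 0.4258 × 12.01 = 5.114 g
mol H = 2 × (9.593 / 18.02) = 1.065; mass H = 1.065 × 1.008 = 1.073 g
mass O = 9.595 − (6.187) = 3.408 g → mol O = 0.2130
Ratios (÷ 0.213): C 1.999, H 4.999, O 1.000
→ C2H5O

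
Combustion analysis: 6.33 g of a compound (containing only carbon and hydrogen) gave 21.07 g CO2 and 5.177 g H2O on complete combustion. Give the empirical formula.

mol C = 21.07 / 44.01 = 0.4788; mass C = 0.4788 × 12.01 = 5.750 g
mol H = 2 × (5.177 / 18.02) = 0.5746; mass H = 0.5746 × 1.008 = 0.5792 g
Divide by the smallest (0.4788 mol C): C 1.000, H 1.200
×5: C 5.00, H 6.00 → C5H6

C5H6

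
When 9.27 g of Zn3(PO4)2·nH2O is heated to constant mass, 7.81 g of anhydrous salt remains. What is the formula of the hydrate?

Mass of water lost = 9.27 − 7.81 = 1.46 g → 1.46 / 18.02 = 0.08102 mol H2O
Molar mass of Zn3(PO4)2 = 386.08 g/mol → mol Zn3(PO4)2 = 7.81 / 386.08 = 0.02023
n = 0.08102 / 0.02023 = 4.01 ≈ 4 → Zn3(PO4)2·4H2O

Zn3(PO4)2·4H2O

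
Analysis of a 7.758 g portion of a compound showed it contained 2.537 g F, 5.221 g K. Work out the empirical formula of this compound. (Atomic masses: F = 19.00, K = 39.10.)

Moles — F: 2.537 / 19.00 = 0.1335 mol; K: 5.221 / 39.10 = 0.1335 mol
Ratios (÷ 0.1335): F 1.000, K 1.000
≈ 1:1 → FK

FK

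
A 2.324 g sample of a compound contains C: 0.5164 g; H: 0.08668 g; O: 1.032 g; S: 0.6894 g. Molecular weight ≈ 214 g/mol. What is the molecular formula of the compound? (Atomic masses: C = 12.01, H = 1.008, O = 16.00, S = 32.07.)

Moles — C: 0.5164 / 12.01 = 0.043 mol; H: 0.08668 / 1.008 = 0.08599 mol; O: 1.032 / 16.00 = 0.0645 mol; S: 0.6894 / 32.07 = 0.0215 mol
Smallest is S at 0.0215 mol; normalising gives C 2.000, H 4.000, O 3.000, S 1.000
→ C2H4O3S
Empirical-formula mass = 108.12 g/mol
n = 214 / 108.12 = 1.98 ≈ 2
Molecular formula = (C2H4O3S)×2 = C4H8O6S2

C4H8O6S2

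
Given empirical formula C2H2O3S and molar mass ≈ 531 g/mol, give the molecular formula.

Empirical-formula mass = 106.11 g/mol
n = 531 / 106.11 = 5.00 ≈ 5
Molecular formula = (C2H2O3S)5 = C10H10O15S5

C10H10O15S5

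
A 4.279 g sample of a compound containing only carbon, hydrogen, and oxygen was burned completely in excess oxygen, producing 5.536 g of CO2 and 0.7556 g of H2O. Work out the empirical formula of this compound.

C3H2O4

mol C = 5.536 / 44.01 = 0.1258; mass C = 0.1258 × 12.01 = 1.511 g
mol H = 2 × (0.7556 / 18.02) = 0.08386; mass H = 0.08386 × 1.008 = 0.08453 g
mass O = 4.279 − (1.595) = 2.684 g → mol O = 0.1677
Divide by the smallest (0.08386 mol H): C 1.500, H 1.000, O 2.000
×2: C 3.00, H 2.00, O 4.00 → C3H2O4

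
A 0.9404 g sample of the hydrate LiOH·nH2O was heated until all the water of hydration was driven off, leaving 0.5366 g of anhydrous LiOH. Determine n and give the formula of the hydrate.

LiOH·H2O

Mass of water lost = 0.9404 − 0.5366 = 0.4038 g → 0.4038 / 18.02 = 0.02241 mol H2O
Molar mass of LiOH = 23.95 g/mol → mol LiOH = 0.5366 / 23.95 = 0.02241
n = 0.02241 / 0.02241 = 1.00 ≈ 1 → LiOH·H2O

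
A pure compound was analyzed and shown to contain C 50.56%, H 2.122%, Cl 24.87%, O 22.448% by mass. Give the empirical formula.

Assume 100 g: 50.56 g C, 2.122 g H, 24.87 g Cl, 22.448 g O.
C: 50.56 g ÷ 12.01 g/mol = 4.21 mol
H: 2.122 g ÷ 1.008 g/mol = 2.105 mol
Cl: 24.87 g ÷ 35.45 g/mol = 0.7016 mol
O: 22.448 g ÷ 16.00 g/mol = 1.403 mol
Ratios (÷ 0.7016): C 6.001, H 3.001, Cl 1.000, O 2.000
≈ 6:3:1:2 → C6H3ClO2

C6H3ClO2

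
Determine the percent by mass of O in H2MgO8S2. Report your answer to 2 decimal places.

58.59%

Molar mass = 2(1.008) + 1(24.31) + 8(16.00) + 2(32.07) = 218.466 g/mol
Mass of O per mole = 8 × 16.00 = 128.000 g
% O = 128.000 / 218.466 × 100 = 58.59%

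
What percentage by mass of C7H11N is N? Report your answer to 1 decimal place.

12.8%

Molar mass = 7(12.01) + 11(1.008) + 1(14.01) = 109.168 g/mol
Mass of N per mole = 1 × 14.01 = 14.010 g
% N = 14.010 / 109.168 × 100 = 12.8%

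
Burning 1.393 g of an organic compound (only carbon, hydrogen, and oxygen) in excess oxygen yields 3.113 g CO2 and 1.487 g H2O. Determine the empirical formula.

C3H7O

mol C = 3.113 / 44.01 = 0.07073; mass C = 0.07073 × 12.01 = 0.8495 g
mol H = 2 × (1.487 / 18.02) = 0.1650; mass H = 0.1650 × 1.008 = 0.1664 g
mass O = 1.393 − (1.016) = 0.3771 g → mol O = 0.02357
Ratios (÷ 0.02357): C 3.001, H 7.002, O 1.000
→ C3H7O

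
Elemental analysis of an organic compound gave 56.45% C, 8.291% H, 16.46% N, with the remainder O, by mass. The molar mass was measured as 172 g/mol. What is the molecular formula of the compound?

Assume 100 g: 56.45 g C, 8.291 g H, 16.46 g N, 18.799 g O.
Moles — C: 56.45 / 12.01 = 4.7 mol; H: 8.291 / 1.008 = 8.225 mol; N: 16.46 / 14.01 = 1.175 mol; O: 18.799 / 16.00 = 1.175 mol
Smallest is N at 1.175 mol; normalising gives C 4.001, H 7.001, N 1.000, O 1.000
≈ 4:7:1:1 → C4H7NO
Empirical-formula mass = 85.11 g/mol
n = 172 / 85.11 = 2.02 ≈ 2
Molecular formula = (C4H7NO)×2 = C8H14N2O2

C8H14N2O2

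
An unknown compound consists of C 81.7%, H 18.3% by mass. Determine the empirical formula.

Assume 100 g: 81.7 g C, 18.3 g H.
Moles — C: 81.7 / 12.01 = 6.803 mol; H: 18.3 / 1.008 = 18.15 mol
Smallest is C at 6.803 mol; normalising gives C 1.000, H 2.669
Multiply by 3: C 3.00, H 8.01 → C3H8

C3H8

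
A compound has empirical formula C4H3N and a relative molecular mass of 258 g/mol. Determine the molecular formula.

C16H12N4

Empirical-formula mass = 65.07 g/mol
n = 258 / 65.07 = 3.96 ≈ 4
Molecular formula = (C4H3N)4 = C16H12N4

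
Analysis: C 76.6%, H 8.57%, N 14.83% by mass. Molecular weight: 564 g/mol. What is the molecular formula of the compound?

C36H48N6

Assume 100 g: 76.6 g C, 8.57 g H, 14.83 g N.
n(C) = 76.6/12.01 = 6.378, n(H) = 8.57/1.008 = 8.502, n(N) = 14.83/14.01 = 1.059
Ratios (÷ 1.059): C 6.025, H 8.032, N 1.000
Ratio ≈ 6:8:1, so the empirical formula is C6H8N
Empirical-formula mass = 94.13 g/mol
n = 564 / 94.13 = 5.99 ≈ 6
Molecular formula = (C6H8N)×6 = C36H48N6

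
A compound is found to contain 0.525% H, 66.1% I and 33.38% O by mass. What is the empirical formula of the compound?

Assume 100 g: 0.525 g H, 66.1 g I, 33.38 g O.
Moles — H: 0.525 / 1.008 = 0.5208 mol; I: 66.1 / 126.90 = 0.5209 mol; O: 33.38 / 16.00 = 2.086 mol
Ratios (÷ 0.5208): H 1.000, I 1.000, O 4.006
Ratio ≈ 1:1:4, so the empirical formula is HIO4

HIO4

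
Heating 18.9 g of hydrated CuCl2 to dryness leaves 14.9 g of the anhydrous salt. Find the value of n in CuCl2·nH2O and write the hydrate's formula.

Mass of water lost = 18.9 − 14.9 = 4 g → 4 / 18.02 = 0.222 mol H2O
Molar mass of CuCl2 = 134.45 g/mol → mol CuCl2 = 14.9 / 134.45 = 0.1108
n = 0.222 / 0.1108 = 2.00 ≈ 2 → CuCl2·2H2O

CuCl2·2H2O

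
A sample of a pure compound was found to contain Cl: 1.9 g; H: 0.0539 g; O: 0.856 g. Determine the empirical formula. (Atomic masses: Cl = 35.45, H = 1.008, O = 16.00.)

ClHO

Cl: 1.9 g ÷ 35.45 g/mol = 0.0536 mol
H: 0.0539 g ÷ 1.008 g/mol = 0.05347 mol
O: 0.856 g ÷ 16.00 g/mol = 0.0535 mol
Ratios (÷ 0.05347): Cl 1.002, H 1.000, O 1.001
≈ 1:1:1 → ClHO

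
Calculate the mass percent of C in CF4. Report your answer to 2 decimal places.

Molar mass = 1(12.01) + 4(19.00) = 88.010 g/mol
Mass of C per mole = 1 × 12.01 = 12.010 g
% C = 12.010 / 88.010 × 100 = 13.65%

13.65%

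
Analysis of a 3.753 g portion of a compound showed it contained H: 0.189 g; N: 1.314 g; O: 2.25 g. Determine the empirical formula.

H: 0.189 g ÷ 1.008 g/mol = 0.1875 mol
N: 1.314 g ÷ 14.01 g/mol = 0.09379 mol
O: 2.25 g ÷ 16.00 g/mol = 0.1406 mol
Divide by the smallest (0.09379 mol N): H 1.999, N 1.000, O 1.499
Multiply by 2: H 4.00, N 2.00, O 3.00 → H4N2O3

H4N2O3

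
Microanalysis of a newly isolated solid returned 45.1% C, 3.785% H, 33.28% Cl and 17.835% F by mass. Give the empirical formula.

C4H4ClF

Assume 100 g: 45.1 g C, 3.785 g H, 33.28 g Cl, 17.835 g F.
C: 45.1 g ÷ 12.01 g/mol = 3.755 mol
H: 3.785 g ÷ 1.008 g/mol = 3.755 mol
Cl: 33.28 g ÷ 35.45 g/mol = 0.9388 mol
F: 17.835 g ÷ 19.00 g/mol = 0.9387 mol
Smallest is F at 0.9387 mol; normalising gives C 4.000, H 4.000, Cl 1.000, F 1.000
Ratio ≈ 4:4:1:1, so the empirical formula is C4H4ClF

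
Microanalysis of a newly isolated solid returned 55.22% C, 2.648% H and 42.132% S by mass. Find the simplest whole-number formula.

C7H4S2

Assume 100 g: 55.22 g C, 2.648 g H, 42.132 g S.
C: 55.22 g ÷ 12.01 g/mol = 4.598 mol
H: 2.648 g ÷ 1.008 g/mol = 2.627 mol
S: 42.132 g ÷ 32.07 g/mol = 1.314 mol
Ratios (÷ 1.314): C 3.500, H 2.000, S 1.000
Scaling by 2: C 7.00, H 4.00, S 2.00 → C7H4S2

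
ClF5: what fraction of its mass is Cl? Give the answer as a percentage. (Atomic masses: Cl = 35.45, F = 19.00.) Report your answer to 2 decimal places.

27.18%

Molar mass = 1(35.45) + 5(19.00) = 130.450 g/mol
Mass of Cl per mole = 1 × 35.45 = 35.450 g
% Cl = 35.450 / 130.450 × 100 = 27.18%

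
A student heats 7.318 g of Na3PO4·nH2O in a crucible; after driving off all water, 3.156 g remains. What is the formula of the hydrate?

Mass of water lost = 7.318 − 3.156 = 4.162 g → 4.162 / 18.02 = 0.231 mol H2O
Molar mass of Na3PO4 = 163.94 g/mol → mol Na3PO4 = 3.156 / 163.94 = 0.01925
n = 0.231 / 0.01925 = 12.00 ≈ 12 → Na3PO4·12H2O

Na3PO4·12H2O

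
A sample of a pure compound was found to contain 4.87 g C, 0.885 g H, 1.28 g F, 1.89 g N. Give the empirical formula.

C6H13FN2

C: 4.87 g ÷ 12.01 g/mol = 0.4055 mol
H: 0.885 g ÷ 1.008 g/mol = 0.878 mol
F: 1.28 g ÷ 19.00 g/mol = 0.06737 mol
N: 1.89 g ÷ 14.01 g/mol = 0.1349 mol
Ratios (÷ 0.06737): C 6.019, H 13.032, F 1.000, N 2.002
Ratio ≈ 6:13:1:2, so the empirical formula is C6H13FN2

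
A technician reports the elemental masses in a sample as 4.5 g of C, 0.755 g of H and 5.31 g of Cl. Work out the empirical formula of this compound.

Moles — C: 4.5 / 12.01 = 0.3747 mol; H: 0.755 / 1.008 = 0.749 mol; Cl: 5.31 / 35.45 = 0.1498 mol
Divide by the smallest (0.1498 mol Cl): C 2.501, H 5.000, Cl 1.000
×2: C 5.00, H 10.00, Cl 2.00 → C5H10Cl2

C5H10Cl2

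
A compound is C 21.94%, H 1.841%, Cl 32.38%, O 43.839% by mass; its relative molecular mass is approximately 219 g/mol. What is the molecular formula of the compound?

Assume 100 g: 21.94 g C, 1.841 g H, 32.38 g Cl, 43.839 g O.
n(C) = 21.94/12.01 = 1.827, n(H) = 1.841/1.008 = 1.826, n(Cl) = 32.38/35.45 = 0.9134, n(O) = 43.839/16.00 = 2.74
Divide by the smallest (0.9134 mol Cl): C 2.000, H 2.000, Cl 1.000, O 3.000
Ratio ≈ 2:2:1:3, so the empirical formula is C2H2ClO3
Empirical-formula mass = 109.49 g/mol
n = 219 / 109.49 = 2.00 ≈ 2
Molecular formula = (C2H2ClO3)×2 = C4H4Cl2O6

C4H4Cl2O6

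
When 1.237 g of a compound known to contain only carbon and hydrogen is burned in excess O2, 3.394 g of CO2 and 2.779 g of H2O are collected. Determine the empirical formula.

CH4

mol C = 3.394 / 44.01 = 0.07712; mass C = 0.07712 × 12.01 = 0.9262 g
mol H = 2 × (2.779 / 18.02) = 0.3084; mass H = 0.3084 × 1.008 = 0.3109 g
Ratios (÷ 0.07712): C 1.000, H 3.999
→ CH4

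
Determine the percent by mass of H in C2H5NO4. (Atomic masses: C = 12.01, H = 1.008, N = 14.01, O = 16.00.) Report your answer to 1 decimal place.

4.7%

Molar mass = 2(12.01) + 5(1.008) + 1(14.01) + 4(16.00) = 107.070 g/mol
Mass of H per mole = 5 × 1.008 = 5.040 g
% H = 5.040 / 107.070 × 100 = 4.7%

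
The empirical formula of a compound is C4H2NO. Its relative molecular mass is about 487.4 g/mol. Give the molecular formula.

Empirical-formula mass = 80.07 g/mol
n = 487.4 / 80.07 = 6.09 ≈ 6
Molecular formula = (C4H2NO)6 = C24H12N6O6

C24H12N6O6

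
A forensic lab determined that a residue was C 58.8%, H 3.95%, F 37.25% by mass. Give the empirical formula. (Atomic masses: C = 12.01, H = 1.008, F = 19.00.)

Assume 100 g: 58.8 g C, 3.95 g H, 37.25 g F.
C: 58.8 g ÷ 12.01 g/mol = 4.896 mol
H: 3.95 g ÷ 1.008 g/mol = 3.919 mol
F: 37.25 g ÷ 19.00 g/mol = 1.961 mol
Smallest is F at 1.961 mol; normalising gives C 2.497, H 1.999, F 1.000
×2: C 4.99, H 4.00, F 2.00 → C5H4F2

C5H4F2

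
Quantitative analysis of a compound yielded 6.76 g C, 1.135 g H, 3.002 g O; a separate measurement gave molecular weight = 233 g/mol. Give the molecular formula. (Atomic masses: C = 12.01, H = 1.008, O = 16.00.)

Moles — C: 6.76 / 12.01 = 0.5629 mol; H: 1.135 / 1.008 = 1.126 mol; O: 3.002 / 16.00 = 0.1876 mol
Divide by the smallest (0.1876 mol O): C 3.000, H 6.001, O 1.000
→ C3H6O
Empirical-formula mass = 58.08 g/mol
n = 233 / 58.08 = 4.01 ≈ 4
Molecular formula = (C3H6O)×4 = C12H24O4

C12H24O4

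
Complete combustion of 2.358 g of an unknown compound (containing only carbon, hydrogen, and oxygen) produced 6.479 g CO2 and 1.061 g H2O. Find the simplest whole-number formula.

C5H4O

mol C = 6.479 / 44.01 = 0.1472; mass C = 0.1472 × 12.01 = 1.768 g
mol H = 2 × (1.061 / 18.02) = 0.1178; mass H = 0.1178 × 1.008 = 0.1187 g
mass O = 2.358 − (1.887) = 0.4712 g → mol O = 0.02945
Divide by the smallest (0.02945 mol O): C 4.999, H 3.998, O 1.000
→ C5H4O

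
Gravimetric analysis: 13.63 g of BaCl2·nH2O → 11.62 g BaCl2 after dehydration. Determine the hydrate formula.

Mass of water lost = 13.63 − 11.62 = 2.01 g → 2.01 / 18.02 = 0.1115 mol H2O
Molar mass of BaCl2 = 208.23 g/mol → mol BaCl2 = 11.62 / 208.23 = 0.0558
n = 0.1115 / 0.0558 = 2.00 ≈ 2 → BaCl2·2H2O

BaCl2·2H2O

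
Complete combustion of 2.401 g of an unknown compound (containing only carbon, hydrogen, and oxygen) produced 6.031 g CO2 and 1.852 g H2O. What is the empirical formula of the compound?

C4H6O

mol C = 6.031 / 44.01 = 0.1370; mass C = 0.1370 × 12.01 = 1.646 g
mol H = 2 × (1.852 / 18.02) = 0.2055; mass H = 0.2055 × 1.008 = 0.2072 g
mass O = 2.401 − (1.853) = 0.5480 g → mol O = 0.03425
Divide by the smallest (0.03425 mol O): C 4.001, H 6.002, O 1.000
Ratio ≈ 4:6:1, so the empirical formula is C4H6O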